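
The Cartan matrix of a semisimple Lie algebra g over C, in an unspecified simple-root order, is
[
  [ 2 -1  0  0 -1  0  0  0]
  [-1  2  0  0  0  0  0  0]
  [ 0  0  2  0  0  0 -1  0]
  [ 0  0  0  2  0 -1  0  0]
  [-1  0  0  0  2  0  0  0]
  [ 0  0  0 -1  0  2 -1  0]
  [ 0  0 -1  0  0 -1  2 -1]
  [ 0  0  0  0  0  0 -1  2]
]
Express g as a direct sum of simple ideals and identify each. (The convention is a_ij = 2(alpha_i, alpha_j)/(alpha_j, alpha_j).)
The diagram associated to this matrix has two connected components: the simple roots {alpha_1, alpha_2, alpha_5} form a chain of 3 nodes with single edges (A_3), and {alpha_3, alpha_4, alpha_6, alpha_7, alpha_8} form a chain of 3 nodes with a fork of two nodes at one end (D_5). A semisimple Lie algebra decomposes uniquely as the direct sum of simple ideals, one per connected component of its Dynkin diagram, so g ≅ A_3 ⊕ D_5 (dimension 15 + 45 = 60).

A_3 (sl(4)) + D_5 (so(10))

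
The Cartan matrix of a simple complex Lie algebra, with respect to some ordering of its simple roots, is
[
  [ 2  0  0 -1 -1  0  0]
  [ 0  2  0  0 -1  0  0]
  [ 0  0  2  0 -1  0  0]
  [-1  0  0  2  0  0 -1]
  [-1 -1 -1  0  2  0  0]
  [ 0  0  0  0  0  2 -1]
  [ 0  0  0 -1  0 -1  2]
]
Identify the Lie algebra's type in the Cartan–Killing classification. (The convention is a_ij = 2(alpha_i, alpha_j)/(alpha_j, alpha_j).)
The matrix has rank 7 with 2's on the diagonal. Reading the off-diagonal entries as Dynkin edges (a single edge where a_ij = a_ji = -1; a double or triple edge where a_ij * a_ji = 2 or 3), the diagram is a chain of 5 nodes with a fork of two nodes at one end (D_7). One simple-root ordering that puts it in standard form is (alpha_6, alpha_7, alpha_4, alpha_1, alpha_5, alpha_3, alpha_2). So the algebra is type D_7, i.e. so(14).

D7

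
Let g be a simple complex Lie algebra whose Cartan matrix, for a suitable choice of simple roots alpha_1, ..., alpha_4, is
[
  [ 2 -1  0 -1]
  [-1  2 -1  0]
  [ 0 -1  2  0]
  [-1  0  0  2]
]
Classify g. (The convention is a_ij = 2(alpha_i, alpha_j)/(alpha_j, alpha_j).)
The matrix has rank 4 with 2's on the diagonal. Reading the off-diagonal entries as Dynkin edges (a single edge where a_ij = a_ji = -1; a double or triple edge where a_ij * a_ji = 2 or 3), the diagram is a chain of 4 nodes with single edges (A_4). One simple-root ordering that puts it in standard form is (alpha_3, alpha_2, alpha_1, alpha_4). So the algebra is type A_4, i.e. sl(5).

A_4 (sl(5))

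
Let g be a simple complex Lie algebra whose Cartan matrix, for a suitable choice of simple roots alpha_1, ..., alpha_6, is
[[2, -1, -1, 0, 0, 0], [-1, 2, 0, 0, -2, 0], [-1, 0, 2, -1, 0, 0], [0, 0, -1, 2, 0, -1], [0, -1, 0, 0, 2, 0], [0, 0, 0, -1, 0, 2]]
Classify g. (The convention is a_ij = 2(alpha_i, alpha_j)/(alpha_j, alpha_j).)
B_6 (so(13))

The matrix has rank 6 with 2's on the diagonal. Reading the off-diagonal entries as Dynkin edges (a single edge where a_ij = a_ji = -1; a double or triple edge where a_ij * a_ji = 2 or 3), the diagram is a chain of 6 nodes with a double edge at one end; the terminal node there is the unique short simple root (B_6). One simple-root ordering that puts it in standard form is (alpha_6, alpha_4, alpha_3, alpha_1, alpha_2, alpha_5). So the algebra is type B_6, i.e. so(13).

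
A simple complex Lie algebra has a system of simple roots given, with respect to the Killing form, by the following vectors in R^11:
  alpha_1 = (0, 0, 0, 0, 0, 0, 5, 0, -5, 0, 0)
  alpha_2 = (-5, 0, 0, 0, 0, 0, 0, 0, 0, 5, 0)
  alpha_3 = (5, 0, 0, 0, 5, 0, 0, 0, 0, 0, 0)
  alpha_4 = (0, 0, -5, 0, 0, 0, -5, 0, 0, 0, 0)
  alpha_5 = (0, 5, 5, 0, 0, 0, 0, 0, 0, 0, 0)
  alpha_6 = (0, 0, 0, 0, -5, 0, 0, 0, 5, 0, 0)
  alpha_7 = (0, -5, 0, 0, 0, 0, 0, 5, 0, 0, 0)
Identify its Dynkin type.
Compute the Cartan integers a_ij = 2(alpha_i, alpha_j)/(alpha_j, alpha_j); the resulting 7x7 Cartan matrix is
[[2, 0, 0, -1, 0, -1, 0], [0, 2, -1, 0, 0, 0, 0], [0, -1, 2, 0, 0, -1, 0], [-1, 0, 0, 2, -1, 0, 0], [0, 0, 0, -1, 2, 0, -1], [-1, 0, -1, 0, 0, 2, 0], [0, 0, 0, 0, -1, 0, 2]].
All simple roots have the same length, so the diagram is simply laced. The associated Dynkin diagram is a chain of 7 nodes with single edges (A_7), so the type is A_7 (the algebra sl(8)).

A_7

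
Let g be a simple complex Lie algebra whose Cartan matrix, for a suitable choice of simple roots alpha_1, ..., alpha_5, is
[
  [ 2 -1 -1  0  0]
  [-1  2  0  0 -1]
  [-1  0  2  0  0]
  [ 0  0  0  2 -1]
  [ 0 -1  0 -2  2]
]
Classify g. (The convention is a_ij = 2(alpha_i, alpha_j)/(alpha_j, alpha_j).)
The matrix has rank 5 with 2's on the diagonal. Reading the off-diagonal entries as Dynkin edges (a single edge where a_ij = a_ji = -1; a double or triple edge where a_ij * a_ji = 2 or 3), the diagram is a chain of 5 nodes with a double edge at one end; the terminal node there is the unique short simple root (B_5). One simple-root ordering that puts it in standard form is (alpha_3, alpha_1, alpha_2, alpha_5, alpha_4). So the algebra is type B_5, i.e. so(11).

B5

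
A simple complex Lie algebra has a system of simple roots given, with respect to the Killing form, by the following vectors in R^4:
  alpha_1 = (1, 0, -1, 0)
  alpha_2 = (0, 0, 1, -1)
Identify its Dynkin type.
Compute the Cartan integers a_ij = 2(alpha_i, alpha_j)/(alpha_j, alpha_j); the resulting 2x2 Cartan matrix is
[[2, -1], [-1, 2]].
All simple roots have the same length, so the diagram is simply laced. The associated Dynkin diagram is a chain of 2 nodes with single edges (A_2), so the type is A_2 (the algebra sl(3)).

A_2 (sl(3))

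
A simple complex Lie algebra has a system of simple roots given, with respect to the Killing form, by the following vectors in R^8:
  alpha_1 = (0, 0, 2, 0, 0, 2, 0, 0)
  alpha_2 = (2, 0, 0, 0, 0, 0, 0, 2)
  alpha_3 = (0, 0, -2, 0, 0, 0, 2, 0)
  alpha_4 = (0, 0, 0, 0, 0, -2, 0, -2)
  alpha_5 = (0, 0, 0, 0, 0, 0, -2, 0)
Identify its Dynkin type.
B_5

Compute the Cartan integers a_ij = 2(alpha_i, alpha_j)/(alpha_j, alpha_j); the resulting 5x5 Cartan matrix is
[[2, 0, -1, -1, 0], [0, 2, 0, -1, 0], [-1, 0, 2, 0, -2], [-1, -1, 0, 2, 0], [0, 0, -1, 0, 2]].
The roots have two lengths (squared-length ratio 2:1); the short ones are alpha_{5}. The associated Dynkin diagram is a chain of 5 nodes with a double edge at one end; the terminal node there is the unique short simple root (B_5), so the type is B_5 (the algebra so(11)).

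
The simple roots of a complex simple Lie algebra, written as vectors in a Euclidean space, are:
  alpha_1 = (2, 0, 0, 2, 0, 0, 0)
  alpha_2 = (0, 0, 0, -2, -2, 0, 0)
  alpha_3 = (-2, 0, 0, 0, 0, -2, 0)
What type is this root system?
type A_3

Compute the Cartan integers a_ij = 2(alpha_i, alpha_j)/(alpha_j, alpha_j); the resulting 3x3 Cartan matrix is
[[2, -1, -1], [-1, 2, 0], [-1, 0, 2]].
All simple roots have the same length, so the diagram is simply laced. The associated Dynkin diagram is a chain of 3 nodes with single edges (A_3), so the type is A_3 (the algebra sl(4)).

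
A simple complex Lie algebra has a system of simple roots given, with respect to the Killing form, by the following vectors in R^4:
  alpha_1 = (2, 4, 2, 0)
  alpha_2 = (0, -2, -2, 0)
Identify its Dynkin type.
G_2

Compute the Cartan integers a_ij = 2(alpha_i, alpha_j)/(alpha_j, alpha_j); the resulting 2x2 Cartan matrix is
[[2, -3], [-1, 2]].
The roots have two lengths (squared-length ratio 3:1); the short ones are alpha_{2}. The associated Dynkin diagram is two nodes joined by a triple edge (G_2), so the type is G_2.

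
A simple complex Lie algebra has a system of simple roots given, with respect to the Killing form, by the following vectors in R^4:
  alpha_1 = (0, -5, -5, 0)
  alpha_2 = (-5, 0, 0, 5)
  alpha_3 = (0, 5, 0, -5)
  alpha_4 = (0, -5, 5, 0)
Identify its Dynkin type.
Compute the Cartan integers a_ij = 2(alpha_i, alpha_j)/(alpha_j, alpha_j); the resulting 4x4 Cartan matrix is
[[2, 0, -1, 0], [0, 2, -1, 0], [-1, -1, 2, -1], [0, 0, -1, 2]].
All simple roots have the same length, so the diagram is simply laced. The associated Dynkin diagram is a chain of 2 nodes with a fork of two nodes at one end (D_4), so the type is D_4 (the algebra so(8)).

type D_4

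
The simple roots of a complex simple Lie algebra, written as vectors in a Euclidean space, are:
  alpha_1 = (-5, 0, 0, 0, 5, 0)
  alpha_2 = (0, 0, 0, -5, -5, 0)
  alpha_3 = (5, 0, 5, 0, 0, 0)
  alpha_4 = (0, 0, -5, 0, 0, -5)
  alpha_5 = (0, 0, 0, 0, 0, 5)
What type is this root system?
Compute the Cartan integers a_ij = 2(alpha_i, alpha_j)/(alpha_j, alpha_j); the resulting 5x5 Cartan matrix is
[[2, -1, -1, 0, 0], [-1, 2, 0, 0, 0], [-1, 0, 2, -1, 0], [0, 0, -1, 2, -2], [0, 0, 0, -1, 2]].
The roots have two lengths (squared-length ratio 2:1); the short ones are alpha_{5}. The associated Dynkin diagram is a chain of 5 nodes with a double edge at one end; the terminal node there is the unique short simple root (B_5), so the type is B_5 (the algebra so(11)).

B_5 (so(11))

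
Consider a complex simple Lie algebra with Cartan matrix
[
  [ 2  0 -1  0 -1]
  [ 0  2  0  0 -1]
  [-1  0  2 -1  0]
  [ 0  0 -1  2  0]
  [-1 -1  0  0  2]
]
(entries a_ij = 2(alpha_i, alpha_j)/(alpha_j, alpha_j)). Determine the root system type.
The matrix has rank 5 with 2's on the diagonal. Reading the off-diagonal entries as Dynkin edges (a single edge where a_ij = a_ji = -1; a double or triple edge where a_ij * a_ji = 2 or 3), the diagram is a chain of 5 nodes with single edges (A_5). One simple-root ordering that puts it in standard form is (alpha_4, alpha_3, alpha_1, alpha_5, alpha_2). So the algebra is type A_5, i.e. sl(6).

type A_5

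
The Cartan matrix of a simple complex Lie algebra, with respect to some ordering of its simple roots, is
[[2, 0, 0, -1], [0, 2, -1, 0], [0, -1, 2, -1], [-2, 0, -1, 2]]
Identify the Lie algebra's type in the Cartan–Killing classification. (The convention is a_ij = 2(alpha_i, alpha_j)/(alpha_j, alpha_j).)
B_4 (so(9))

The matrix has rank 4 with 2's on the diagonal. Reading the off-diagonal entries as Dynkin edges (a single edge where a_ij = a_ji = -1; a double or triple edge where a_ij * a_ji = 2 or 3), the diagram is a chain of 4 nodes with a double edge at one end; the terminal node there is the unique short simple root (B_4). One simple-root ordering that puts it in standard form is (alpha_2, alpha_3, alpha_4, alpha_1). So the algebra is type B_4, i.e. so(9).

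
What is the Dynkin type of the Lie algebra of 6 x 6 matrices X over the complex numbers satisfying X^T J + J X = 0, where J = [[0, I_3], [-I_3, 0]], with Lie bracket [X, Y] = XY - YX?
This is sp(6), which has dimension 6(6+1)/2 = 21 and rank 6/2 = 3. In the classification of classical Lie algebras, the symplectic algebra sp(2n) has type C_n; here n = 3, so the Dynkin diagram is a chain of 3 nodes with a double edge at one end; the terminal node there is the unique long simple root (C_3). Hence the type is C_3.

C3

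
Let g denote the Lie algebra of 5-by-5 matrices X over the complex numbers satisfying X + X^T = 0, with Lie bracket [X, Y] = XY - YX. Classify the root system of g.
B2

This is so(5) with 5 odd, which has dimension 5(5-1)/2 = 10 and rank (5-1)/2 = 2. In the classification of classical Lie algebras, the orthogonal algebra so(2n+1) in an odd number of variables has type B_n; here n = 2, so the Dynkin diagram is a chain of 2 nodes with a double edge at one end; the terminal node there is the unique short simple root (B_2). Hence the type is B_2.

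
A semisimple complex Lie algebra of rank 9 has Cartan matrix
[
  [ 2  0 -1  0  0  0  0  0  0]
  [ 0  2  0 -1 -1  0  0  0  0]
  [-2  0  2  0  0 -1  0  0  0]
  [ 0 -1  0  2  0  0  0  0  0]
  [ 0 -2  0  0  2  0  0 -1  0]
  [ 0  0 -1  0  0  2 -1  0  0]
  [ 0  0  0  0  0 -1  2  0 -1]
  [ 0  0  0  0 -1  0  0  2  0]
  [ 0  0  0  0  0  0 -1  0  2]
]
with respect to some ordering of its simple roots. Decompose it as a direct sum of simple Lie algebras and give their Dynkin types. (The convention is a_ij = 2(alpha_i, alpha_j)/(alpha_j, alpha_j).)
B_5 (so(11)) ⊕ F_4

The diagram associated to this matrix has two connected components: the simple roots {alpha_1, alpha_3, alpha_6, alpha_7, alpha_9} form a chain of 5 nodes with a double edge at one end; the terminal node there is the unique short simple root (B_5), and {alpha_2, alpha_4, alpha_5, alpha_8} form a chain of 4 nodes with a double edge between the middle two (F_4). A semisimple Lie algebra decomposes uniquely as the direct sum of simple ideals, one per connected component of its Dynkin diagram, so g ≅ B_5 ⊕ F_4 (dimension 55 + 52 = 107).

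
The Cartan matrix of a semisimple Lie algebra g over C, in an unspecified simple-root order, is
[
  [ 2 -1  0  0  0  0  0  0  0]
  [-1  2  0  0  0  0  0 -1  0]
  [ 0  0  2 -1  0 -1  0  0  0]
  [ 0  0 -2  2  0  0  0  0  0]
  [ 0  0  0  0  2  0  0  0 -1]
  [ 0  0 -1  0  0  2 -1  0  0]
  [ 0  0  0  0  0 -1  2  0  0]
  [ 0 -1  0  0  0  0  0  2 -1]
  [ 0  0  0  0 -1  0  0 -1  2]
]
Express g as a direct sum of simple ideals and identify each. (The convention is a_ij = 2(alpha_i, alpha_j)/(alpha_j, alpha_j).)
A_5 + C_4

The diagram associated to this matrix has two connected components: the simple roots {alpha_1, alpha_2, alpha_5, alpha_8, alpha_9} form a chain of 5 nodes with single edges (A_5), and {alpha_3, alpha_4, alpha_6, alpha_7} form a chain of 4 nodes with a double edge at one end; the terminal node there is the unique long simple root (C_4). A semisimple Lie algebra decomposes uniquely as the direct sum of simple ideals, one per connected component of its Dynkin diagram, so g ≅ A_5 ⊕ C_4 (dimension 35 + 36 = 71).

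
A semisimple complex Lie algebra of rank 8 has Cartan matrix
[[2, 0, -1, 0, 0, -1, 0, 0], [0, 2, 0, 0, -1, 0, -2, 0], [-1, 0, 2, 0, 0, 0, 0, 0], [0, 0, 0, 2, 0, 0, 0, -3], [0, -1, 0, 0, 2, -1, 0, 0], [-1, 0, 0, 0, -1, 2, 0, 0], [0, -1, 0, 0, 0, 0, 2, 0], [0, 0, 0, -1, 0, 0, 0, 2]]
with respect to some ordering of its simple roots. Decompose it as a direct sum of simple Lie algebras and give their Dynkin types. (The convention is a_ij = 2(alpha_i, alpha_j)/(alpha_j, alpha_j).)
The diagram associated to this matrix has two connected components: the simple roots {alpha_1, alpha_2, alpha_3, alpha_5, alpha_6, alpha_7} form a chain of 6 nodes with a double edge at one end; the terminal node there is the unique short simple root (B_6), and {alpha_4, alpha_8} form two nodes joined by a triple edge (G_2). A semisimple Lie algebra decomposes uniquely as the direct sum of simple ideals, one per connected component of its Dynkin diagram, so g ≅ B_6 ⊕ G_2 (dimension 78 + 14 = 92).

B6 + G2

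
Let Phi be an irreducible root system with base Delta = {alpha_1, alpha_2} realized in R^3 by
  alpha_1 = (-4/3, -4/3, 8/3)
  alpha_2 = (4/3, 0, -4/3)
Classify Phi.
Compute the Cartan integers a_ij = 2(alpha_i, alpha_j)/(alpha_j, alpha_j); the resulting 2x2 Cartan matrix is
[[2, -3], [-1, 2]].
The roots have two lengths (squared-length ratio 3:1); the short ones are alpha_{2}. The associated Dynkin diagram is two nodes joined by a triple edge (G_2), so the type is G_2.

G_2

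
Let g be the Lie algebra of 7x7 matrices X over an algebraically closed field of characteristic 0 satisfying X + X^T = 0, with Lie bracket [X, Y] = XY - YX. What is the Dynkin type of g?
B3

This is so(7) with 7 odd, which has dimension 7(7-1)/2 = 21 and rank (7-1)/2 = 3. In the classification of classical Lie algebras, the orthogonal algebra so(2n+1) in an odd number of variables has type B_n; here n = 3, so the Dynkin diagram is a chain of 3 nodes with a double edge at one end; the terminal node there is the unique short simple root (B_3). Hence the type is B_3.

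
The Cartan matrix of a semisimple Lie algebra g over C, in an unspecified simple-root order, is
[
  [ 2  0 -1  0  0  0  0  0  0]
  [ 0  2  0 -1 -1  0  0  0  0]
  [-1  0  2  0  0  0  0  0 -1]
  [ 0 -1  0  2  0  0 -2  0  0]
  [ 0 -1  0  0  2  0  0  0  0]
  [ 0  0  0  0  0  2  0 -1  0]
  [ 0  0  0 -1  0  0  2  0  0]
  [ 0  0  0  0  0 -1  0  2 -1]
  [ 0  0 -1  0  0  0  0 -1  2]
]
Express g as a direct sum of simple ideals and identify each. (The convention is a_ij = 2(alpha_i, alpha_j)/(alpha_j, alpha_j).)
type A_5 + type B_4

The diagram associated to this matrix has two connected components: the simple roots {alpha_1, alpha_3, alpha_6, alpha_8, alpha_9} form a chain of 5 nodes with single edges (A_5), and {alpha_2, alpha_4, alpha_5, alpha_7} form a chain of 4 nodes with a double edge at one end; the terminal node there is the unique short simple root (B_4). A semisimple Lie algebra decomposes uniquely as the direct sum of simple ideals, one per connected component of its Dynkin diagram, so g ≅ A_5 ⊕ B_4 (dimension 35 + 36 = 71).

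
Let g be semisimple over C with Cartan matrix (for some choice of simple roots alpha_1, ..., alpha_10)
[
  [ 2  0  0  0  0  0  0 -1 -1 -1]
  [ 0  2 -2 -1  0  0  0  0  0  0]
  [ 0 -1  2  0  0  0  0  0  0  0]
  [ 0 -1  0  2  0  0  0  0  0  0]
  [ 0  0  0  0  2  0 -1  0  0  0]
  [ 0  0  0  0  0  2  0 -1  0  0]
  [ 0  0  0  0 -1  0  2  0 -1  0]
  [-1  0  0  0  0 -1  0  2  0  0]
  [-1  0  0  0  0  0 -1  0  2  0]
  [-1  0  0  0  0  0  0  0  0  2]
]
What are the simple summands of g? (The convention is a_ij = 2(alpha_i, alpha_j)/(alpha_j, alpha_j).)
B_3 (so(7)) + E_7

The diagram associated to this matrix has two connected components: the simple roots {alpha_2, alpha_3, alpha_4} form a chain of 3 nodes with a double edge at one end; the terminal node there is the unique short simple root (B_3), and {alpha_1, alpha_5, alpha_6, alpha_7, alpha_8, alpha_9, alpha_10} form a chain of 6 nodes with one extra node attached to the third node from one end (E_7). A semisimple Lie algebra decomposes uniquely as the direct sum of simple ideals, one per connected component of its Dynkin diagram, so g ≅ B_3 ⊕ E_7 (dimension 21 + 133 = 154).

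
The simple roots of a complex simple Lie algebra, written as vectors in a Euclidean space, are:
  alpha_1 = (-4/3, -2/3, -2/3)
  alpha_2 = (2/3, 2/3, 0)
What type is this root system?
G_2

Compute the Cartan integers a_ij = 2(alpha_i, alpha_j)/(alpha_j, alpha_j); the resulting 2x2 Cartan matrix is
[[2, -3], [-1, 2]].
The roots have two lengths (squared-length ratio 3:1); the short ones are alpha_{2}. The associated Dynkin diagram is two nodes joined by a triple edge (G_2), so the type is G_2.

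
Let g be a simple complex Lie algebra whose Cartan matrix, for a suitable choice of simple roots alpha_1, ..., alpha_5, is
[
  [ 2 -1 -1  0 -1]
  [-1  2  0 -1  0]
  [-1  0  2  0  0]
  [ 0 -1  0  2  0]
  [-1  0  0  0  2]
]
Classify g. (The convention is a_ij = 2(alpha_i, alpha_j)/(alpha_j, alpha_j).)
D_5 (so(10))

The matrix has rank 5 with 2's on the diagonal. Reading the off-diagonal entries as Dynkin edges (a single edge where a_ij = a_ji = -1; a double or triple edge where a_ij * a_ji = 2 or 3), the diagram is a chain of 3 nodes with a fork of two nodes at one end (D_5). One simple-root ordering that puts it in standard form is (alpha_4, alpha_2, alpha_1, alpha_3, alpha_5). So the algebra is type D_5, i.e. so(10).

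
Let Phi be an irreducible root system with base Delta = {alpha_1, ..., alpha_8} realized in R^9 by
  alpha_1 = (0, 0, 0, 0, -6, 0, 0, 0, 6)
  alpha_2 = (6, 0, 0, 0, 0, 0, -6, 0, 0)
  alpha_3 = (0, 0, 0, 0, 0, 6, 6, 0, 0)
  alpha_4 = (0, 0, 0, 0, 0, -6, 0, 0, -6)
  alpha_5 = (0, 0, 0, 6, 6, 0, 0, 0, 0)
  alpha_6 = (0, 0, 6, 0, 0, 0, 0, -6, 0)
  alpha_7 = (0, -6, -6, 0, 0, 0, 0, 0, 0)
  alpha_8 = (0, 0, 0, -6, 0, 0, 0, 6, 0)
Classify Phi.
Compute the Cartan integers a_ij = 2(alpha_i, alpha_j)/(alpha_j, alpha_j); the resulting 8x8 Cartan matrix is
[[2, 0, 0, -1, -1, 0, 0, 0], [0, 2, -1, 0, 0, 0, 0, 0], [0, -1, 2, -1, 0, 0, 0, 0], [-1, 0, -1, 2, 0, 0, 0, 0], [-1, 0, 0, 0, 2, 0, 0, -1], [0, 0, 0, 0, 0, 2, -1, -1], [0, 0, 0, 0, 0, -1, 2, 0], [0, 0, 0, 0, -1, -1, 0, 2]].
All simple roots have the same length, so the diagram is simply laced. The associated Dynkin diagram is a chain of 8 nodes with single edges (A_8), so the type is A_8 (the algebra sl(9)).

type A_8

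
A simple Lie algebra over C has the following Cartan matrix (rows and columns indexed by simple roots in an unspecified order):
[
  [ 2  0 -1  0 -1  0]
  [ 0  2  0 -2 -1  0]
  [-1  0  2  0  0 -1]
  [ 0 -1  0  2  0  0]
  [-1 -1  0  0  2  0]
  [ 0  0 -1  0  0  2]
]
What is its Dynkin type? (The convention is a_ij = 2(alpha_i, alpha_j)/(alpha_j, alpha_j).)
The matrix has rank 6 with 2's on the diagonal. Reading the off-diagonal entries as Dynkin edges (a single edge where a_ij = a_ji = -1; a double or triple edge where a_ij * a_ji = 2 or 3), the diagram is a chain of 6 nodes with a double edge at one end; the terminal node there is the unique short simple root (B_6). One simple-root ordering that puts it in standard form is (alpha_6, alpha_3, alpha_1, alpha_5, alpha_2, alpha_4). So the algebra is type B_6, i.e. so(13).

type B_6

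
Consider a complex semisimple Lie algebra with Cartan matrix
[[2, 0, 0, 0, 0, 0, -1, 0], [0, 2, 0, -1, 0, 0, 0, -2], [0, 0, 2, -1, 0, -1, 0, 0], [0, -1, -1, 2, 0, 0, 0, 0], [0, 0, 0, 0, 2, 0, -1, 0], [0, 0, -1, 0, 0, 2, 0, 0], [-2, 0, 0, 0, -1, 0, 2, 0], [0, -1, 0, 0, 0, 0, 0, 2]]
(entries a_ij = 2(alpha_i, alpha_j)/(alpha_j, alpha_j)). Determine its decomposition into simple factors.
type B_3 ⊕ type B_5

The diagram associated to this matrix has two connected components: the simple roots {alpha_1, alpha_5, alpha_7} form a chain of 3 nodes with a double edge at one end; the terminal node there is the unique short simple root (B_3), and {alpha_2, alpha_3, alpha_4, alpha_6, alpha_8} form a chain of 5 nodes with a double edge at one end; the terminal node there is the unique short simple root (B_5). A semisimple Lie algebra decomposes uniquely as the direct sum of simple ideals, one per connected component of its Dynkin diagram, so g ≅ B_3 ⊕ B_5 (dimension 21 + 55 = 76).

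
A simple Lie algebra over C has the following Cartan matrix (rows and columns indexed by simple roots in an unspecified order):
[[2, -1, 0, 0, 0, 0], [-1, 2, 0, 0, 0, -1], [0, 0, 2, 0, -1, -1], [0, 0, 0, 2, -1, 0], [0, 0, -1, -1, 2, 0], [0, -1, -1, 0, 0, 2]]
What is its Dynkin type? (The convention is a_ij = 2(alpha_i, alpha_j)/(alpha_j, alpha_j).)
The matrix has rank 6 with 2's on the diagonal. Reading the off-diagonal entries as Dynkin edges (a single edge where a_ij = a_ji = -1; a double or triple edge where a_ij * a_ji = 2 or 3), the diagram is a chain of 6 nodes with single edges (A_6). One simple-root ordering that puts it in standard form is (alpha_4, alpha_5, alpha_3, alpha_6, alpha_2, alpha_1). So the algebra is type A_6, i.e. sl(7).

type A_6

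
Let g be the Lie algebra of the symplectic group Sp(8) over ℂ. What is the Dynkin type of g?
C4

This is sp(8), which has dimension 8(8+1)/2 = 36 and rank 8/2 = 4. In the classification of classical Lie algebras, the symplectic algebra sp(2n) has type C_n; here n = 4, so the Dynkin diagram is a chain of 4 nodes with a double edge at one end; the terminal node there is the unique long simple root (C_4). Hence the type is C_4.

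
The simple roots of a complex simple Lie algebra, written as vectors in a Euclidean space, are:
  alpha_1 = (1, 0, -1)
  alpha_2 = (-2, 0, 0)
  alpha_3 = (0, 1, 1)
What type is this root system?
C3

Compute the Cartan integers a_ij = 2(alpha_i, alpha_j)/(alpha_j, alpha_j); the resulting 3x3 Cartan matrix is
[[2, -1, -1], [-2, 2, 0], [-1, 0, 2]].
The roots have two lengths (squared-length ratio 2:1); the short ones are alpha_{1,3}. The associated Dynkin diagram is a chain of 3 nodes with a double edge at one end; the terminal node there is the unique long simple root (C_3), so the type is C_3 (the algebra sp(6)).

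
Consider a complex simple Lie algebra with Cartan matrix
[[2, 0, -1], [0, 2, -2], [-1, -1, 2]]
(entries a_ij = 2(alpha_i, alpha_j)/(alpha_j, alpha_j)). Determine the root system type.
C3

The matrix has rank 3 with 2's on the diagonal. Reading the off-diagonal entries as Dynkin edges (a single edge where a_ij = a_ji = -1; a double or triple edge where a_ij * a_ji = 2 or 3), the diagram is a chain of 3 nodes with a double edge at one end; the terminal node there is the unique long simple root (C_3). One simple-root ordering that puts it in standard form is (alpha_1, alpha_3, alpha_2). So the algebra is type C_3, i.e. sp(6).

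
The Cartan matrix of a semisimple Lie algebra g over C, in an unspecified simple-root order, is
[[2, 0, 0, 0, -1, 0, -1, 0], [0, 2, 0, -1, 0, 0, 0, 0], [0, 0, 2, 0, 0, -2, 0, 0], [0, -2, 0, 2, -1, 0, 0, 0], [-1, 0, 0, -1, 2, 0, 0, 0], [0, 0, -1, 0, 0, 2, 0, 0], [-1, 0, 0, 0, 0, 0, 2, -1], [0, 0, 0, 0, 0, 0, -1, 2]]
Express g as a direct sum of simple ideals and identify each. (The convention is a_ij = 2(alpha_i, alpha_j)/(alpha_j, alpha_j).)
type B_2 + type B_6

The diagram associated to this matrix has two connected components: the simple roots {alpha_3, alpha_6} form a chain of 2 nodes with a double edge at one end; the terminal node there is the unique short simple root (B_2), and {alpha_1, alpha_2, alpha_4, alpha_5, alpha_7, alpha_8} form a chain of 6 nodes with a double edge at one end; the terminal node there is the unique short simple root (B_6). A semisimple Lie algebra decomposes uniquely as the direct sum of simple ideals, one per connected component of its Dynkin diagram, so g ≅ B_2 ⊕ B_6 (dimension 10 + 78 = 88).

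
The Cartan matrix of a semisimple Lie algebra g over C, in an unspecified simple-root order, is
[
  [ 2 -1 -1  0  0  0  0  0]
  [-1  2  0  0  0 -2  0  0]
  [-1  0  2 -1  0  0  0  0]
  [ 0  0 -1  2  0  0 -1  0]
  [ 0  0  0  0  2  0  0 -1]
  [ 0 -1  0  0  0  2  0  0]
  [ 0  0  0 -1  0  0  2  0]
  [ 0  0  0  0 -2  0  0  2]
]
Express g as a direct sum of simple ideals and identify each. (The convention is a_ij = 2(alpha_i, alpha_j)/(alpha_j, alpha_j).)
B_2 (so(5)) + B_6 (so(13))

The diagram associated to this matrix has two connected components: the simple roots {alpha_5, alpha_8} form a chain of 2 nodes with a double edge at one end; the terminal node there is the unique short simple root (B_2), and {alpha_1, alpha_2, alpha_3, alpha_4, alpha_6, alpha_7} form a chain of 6 nodes with a double edge at one end; the terminal node there is the unique short simple root (B_6). A semisimple Lie algebra decomposes uniquely as the direct sum of simple ideals, one per connected component of its Dynkin diagram, so g ≅ B_2 ⊕ B_6 (dimension 10 + 78 = 88).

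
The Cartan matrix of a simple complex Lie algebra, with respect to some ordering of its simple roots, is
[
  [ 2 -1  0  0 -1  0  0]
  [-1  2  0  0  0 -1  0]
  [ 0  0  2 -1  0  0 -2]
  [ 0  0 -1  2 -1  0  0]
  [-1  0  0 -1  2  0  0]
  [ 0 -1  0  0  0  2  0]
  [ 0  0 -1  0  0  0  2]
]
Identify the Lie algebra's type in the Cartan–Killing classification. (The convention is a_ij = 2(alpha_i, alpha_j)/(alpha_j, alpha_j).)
The matrix has rank 7 with 2's on the diagonal. Reading the off-diagonal entries as Dynkin edges (a single edge where a_ij = a_ji = -1; a double or triple edge where a_ij * a_ji = 2 or 3), the diagram is a chain of 7 nodes with a double edge at one end; the terminal node there is the unique short simple root (B_7). One simple-root ordering that puts it in standard form is (alpha_6, alpha_2, alpha_1, alpha_5, alpha_4, alpha_3, alpha_7). So the algebra is type B_7, i.e. so(15).

type B_7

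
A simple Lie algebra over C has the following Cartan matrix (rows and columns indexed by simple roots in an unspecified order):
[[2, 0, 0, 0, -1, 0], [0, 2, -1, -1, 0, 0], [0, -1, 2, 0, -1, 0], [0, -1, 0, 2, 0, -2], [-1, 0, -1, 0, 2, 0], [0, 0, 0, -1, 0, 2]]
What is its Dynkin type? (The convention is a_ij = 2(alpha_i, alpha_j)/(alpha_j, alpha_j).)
The matrix has rank 6 with 2's on the diagonal. Reading the off-diagonal entries as Dynkin edges (a single edge where a_ij = a_ji = -1; a double or triple edge where a_ij * a_ji = 2 or 3), the diagram is a chain of 6 nodes with a double edge at one end; the terminal node there is the unique short simple root (B_6). One simple-root ordering that puts it in standard form is (alpha_1, alpha_5, alpha_3, alpha_2, alpha_4, alpha_6). So the algebra is type B_6, i.e. so(13).

B_6 (so(13))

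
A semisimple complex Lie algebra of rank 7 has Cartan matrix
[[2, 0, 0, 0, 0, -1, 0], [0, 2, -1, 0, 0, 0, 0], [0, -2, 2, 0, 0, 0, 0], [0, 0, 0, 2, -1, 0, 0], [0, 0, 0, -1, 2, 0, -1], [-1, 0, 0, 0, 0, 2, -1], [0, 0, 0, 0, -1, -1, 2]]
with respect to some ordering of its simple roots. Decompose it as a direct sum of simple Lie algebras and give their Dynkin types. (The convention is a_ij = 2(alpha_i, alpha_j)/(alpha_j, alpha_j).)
The diagram associated to this matrix has two connected components: the simple roots {alpha_1, alpha_4, alpha_5, alpha_6, alpha_7} form a chain of 5 nodes with single edges (A_5), and {alpha_2, alpha_3} form a chain of 2 nodes with a double edge at one end; the terminal node there is the unique short simple root (B_2). A semisimple Lie algebra decomposes uniquely as the direct sum of simple ideals, one per connected component of its Dynkin diagram, so g ≅ A_5 ⊕ B_2 (dimension 35 + 10 = 45).

A_5 ⊕ B_2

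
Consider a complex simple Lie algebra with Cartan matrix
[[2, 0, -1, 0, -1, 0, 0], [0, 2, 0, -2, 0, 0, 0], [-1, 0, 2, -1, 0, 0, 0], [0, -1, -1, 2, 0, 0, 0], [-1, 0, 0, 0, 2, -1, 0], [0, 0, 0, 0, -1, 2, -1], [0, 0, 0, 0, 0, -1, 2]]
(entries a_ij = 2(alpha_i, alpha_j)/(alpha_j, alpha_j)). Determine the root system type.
The matrix has rank 7 with 2's on the diagonal. Reading the off-diagonal entries as Dynkin edges (a single edge where a_ij = a_ji = -1; a double or triple edge where a_ij * a_ji = 2 or 3), the diagram is a chain of 7 nodes with a double edge at one end; the terminal node there is the unique long simple root (C_7). One simple-root ordering that puts it in standard form is (alpha_7, alpha_6, alpha_5, alpha_1, alpha_3, alpha_4, alpha_2). So the algebra is type C_7, i.e. sp(14).

C7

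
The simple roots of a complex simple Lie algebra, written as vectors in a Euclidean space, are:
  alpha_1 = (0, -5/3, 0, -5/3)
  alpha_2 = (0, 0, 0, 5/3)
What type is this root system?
Compute the Cartan integers a_ij = 2(alpha_i, alpha_j)/(alpha_j, alpha_j); the resulting 2x2 Cartan matrix is
[[2, -2], [-1, 2]].
The roots have two lengths (squared-length ratio 2:1); the short ones are alpha_{2}. The associated Dynkin diagram is a chain of 2 nodes with a double edge at one end; the terminal node there is the unique short simple root (B_2), so the type is B_2 (the algebra so(5)).

B2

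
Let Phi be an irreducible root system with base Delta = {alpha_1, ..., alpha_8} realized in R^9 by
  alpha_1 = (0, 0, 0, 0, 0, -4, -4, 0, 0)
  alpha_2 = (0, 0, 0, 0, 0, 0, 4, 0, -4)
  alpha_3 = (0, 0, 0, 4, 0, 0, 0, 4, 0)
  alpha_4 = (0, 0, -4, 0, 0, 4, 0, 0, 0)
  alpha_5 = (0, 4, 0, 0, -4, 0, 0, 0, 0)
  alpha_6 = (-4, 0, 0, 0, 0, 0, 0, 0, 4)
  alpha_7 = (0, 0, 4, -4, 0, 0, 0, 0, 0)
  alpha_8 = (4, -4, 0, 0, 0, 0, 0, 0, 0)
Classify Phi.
A_8

Compute the Cartan integers a_ij = 2(alpha_i, alpha_j)/(alpha_j, alpha_j); the resulting 8x8 Cartan matrix is
[[2, -1, 0, -1, 0, 0, 0, 0], [-1, 2, 0, 0, 0, -1, 0, 0], [0, 0, 2, 0, 0, 0, -1, 0], [-1, 0, 0, 2, 0, 0, -1, 0], [0, 0, 0, 0, 2, 0, 0, -1], [0, -1, 0, 0, 0, 2, 0, -1], [0, 0, -1, -1, 0, 0, 2, 0], [0, 0, 0, 0, -1, -1, 0, 2]].
All simple roots have the same length, so the diagram is simply laced. The associated Dynkin diagram is a chain of 8 nodes with single edges (A_8), so the type is A_8 (the algebra sl(9)).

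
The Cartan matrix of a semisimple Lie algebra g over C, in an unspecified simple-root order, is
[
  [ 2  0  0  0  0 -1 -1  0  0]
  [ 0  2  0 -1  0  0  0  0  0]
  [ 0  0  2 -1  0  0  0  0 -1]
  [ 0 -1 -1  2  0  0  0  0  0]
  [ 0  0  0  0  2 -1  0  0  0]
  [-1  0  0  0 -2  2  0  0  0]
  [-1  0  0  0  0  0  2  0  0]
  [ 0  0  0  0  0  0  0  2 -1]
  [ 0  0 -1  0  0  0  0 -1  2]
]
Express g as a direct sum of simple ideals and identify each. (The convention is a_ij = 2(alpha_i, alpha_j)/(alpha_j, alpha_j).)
A5 ⊕ B4

The diagram associated to this matrix has two connected components: the simple roots {alpha_2, alpha_3, alpha_4, alpha_8, alpha_9} form a chain of 5 nodes with single edges (A_5), and {alpha_1, alpha_5, alpha_6, alpha_7} form a chain of 4 nodes with a double edge at one end; the terminal node there is the unique short simple root (B_4). A semisimple Lie algebra decomposes uniquely as the direct sum of simple ideals, one per connected component of its Dynkin diagram, so g ≅ A_5 ⊕ B_4 (dimension 35 + 36 = 71).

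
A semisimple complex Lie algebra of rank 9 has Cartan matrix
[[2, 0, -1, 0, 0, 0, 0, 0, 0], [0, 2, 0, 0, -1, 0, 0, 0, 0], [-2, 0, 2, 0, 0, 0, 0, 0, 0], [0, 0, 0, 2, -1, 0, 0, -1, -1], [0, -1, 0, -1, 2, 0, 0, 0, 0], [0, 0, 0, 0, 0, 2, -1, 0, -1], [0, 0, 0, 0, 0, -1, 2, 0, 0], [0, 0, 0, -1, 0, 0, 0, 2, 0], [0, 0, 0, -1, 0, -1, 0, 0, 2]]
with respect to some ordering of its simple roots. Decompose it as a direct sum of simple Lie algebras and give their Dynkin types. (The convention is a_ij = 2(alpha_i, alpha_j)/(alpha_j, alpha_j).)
The diagram associated to this matrix has two connected components: the simple roots {alpha_1, alpha_3} form a chain of 2 nodes with a double edge at one end; the terminal node there is the unique short simple root (B_2), and {alpha_2, alpha_4, alpha_5, alpha_6, alpha_7, alpha_8, alpha_9} form a chain of 6 nodes with one extra node attached to the third node from one end (E_7). A semisimple Lie algebra decomposes uniquely as the direct sum of simple ideals, one per connected component of its Dynkin diagram, so g ≅ B_2 ⊕ E_7 (dimension 10 + 133 = 143).

B_2 + E_7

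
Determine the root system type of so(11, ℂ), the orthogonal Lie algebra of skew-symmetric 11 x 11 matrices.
B5

This is so(11) with 11 odd, which has dimension 11(11-1)/2 = 55 and rank (11-1)/2 = 5. In the classification of classical Lie algebras, the orthogonal algebra so(2n+1) in an odd number of variables has type B_n; here n = 5, so the Dynkin diagram is a chain of 5 nodes with a double edge at one end; the terminal node there is the unique short simple root (B_5). Hence the type is B_5.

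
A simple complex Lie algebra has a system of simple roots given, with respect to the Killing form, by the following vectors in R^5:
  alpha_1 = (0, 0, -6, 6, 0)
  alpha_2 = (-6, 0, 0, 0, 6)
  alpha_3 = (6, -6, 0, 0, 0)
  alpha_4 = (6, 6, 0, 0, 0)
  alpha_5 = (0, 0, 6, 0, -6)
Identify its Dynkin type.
Compute the Cartan integers a_ij = 2(alpha_i, alpha_j)/(alpha_j, alpha_j); the resulting 5x5 Cartan matrix is
[[2, 0, 0, 0, -1], [0, 2, -1, -1, -1], [0, -1, 2, 0, 0], [0, -1, 0, 2, 0], [-1, -1, 0, 0, 2]].
All simple roots have the same length, so the diagram is simply laced. The associated Dynkin diagram is a chain of 3 nodes with a fork of two nodes at one end (D_5), so the type is D_5 (the algebra so(10)).

type D_5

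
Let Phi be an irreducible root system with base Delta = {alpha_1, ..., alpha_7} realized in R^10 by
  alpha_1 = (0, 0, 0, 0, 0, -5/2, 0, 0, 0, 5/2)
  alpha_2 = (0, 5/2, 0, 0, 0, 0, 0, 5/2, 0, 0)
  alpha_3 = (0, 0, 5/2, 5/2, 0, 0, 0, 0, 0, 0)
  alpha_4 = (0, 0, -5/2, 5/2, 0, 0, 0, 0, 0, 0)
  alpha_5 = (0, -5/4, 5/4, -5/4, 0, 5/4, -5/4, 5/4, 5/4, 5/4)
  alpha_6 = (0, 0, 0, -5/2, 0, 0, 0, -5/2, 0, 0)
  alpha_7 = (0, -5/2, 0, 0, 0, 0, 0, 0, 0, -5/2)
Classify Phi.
E7

Compute the Cartan integers a_ij = 2(alpha_i, alpha_j)/(alpha_j, alpha_j); the resulting 7x7 Cartan matrix is
[[2, 0, 0, 0, 0, 0, -1], [0, 2, 0, 0, 0, -1, -1], [0, 0, 2, 0, 0, -1, 0], [0, 0, 0, 2, -1, -1, 0], [0, 0, 0, -1, 2, 0, 0], [0, -1, -1, -1, 0, 2, 0], [-1, -1, 0, 0, 0, 0, 2]].
All simple roots have the same length, so the diagram is simply laced. The associated Dynkin diagram is a chain of 6 nodes with one extra node attached to the third node from one end (E_7), so the type is E_7.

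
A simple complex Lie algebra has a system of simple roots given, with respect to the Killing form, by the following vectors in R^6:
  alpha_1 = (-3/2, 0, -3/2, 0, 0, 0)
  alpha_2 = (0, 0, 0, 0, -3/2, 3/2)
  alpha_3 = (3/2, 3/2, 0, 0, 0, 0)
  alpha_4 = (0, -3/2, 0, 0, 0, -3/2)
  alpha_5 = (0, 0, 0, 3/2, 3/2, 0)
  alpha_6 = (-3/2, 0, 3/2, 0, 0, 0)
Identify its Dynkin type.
Compute the Cartan integers a_ij = 2(alpha_i, alpha_j)/(alpha_j, alpha_j); the resulting 6x6 Cartan matrix is
[[2, 0, -1, 0, 0, 0], [0, 2, 0, -1, -1, 0], [-1, 0, 2, -1, 0, -1], [0, -1, -1, 2, 0, 0], [0, -1, 0, 0, 2, 0], [0, 0, -1, 0, 0, 2]].
All simple roots have the same length, so the diagram is simply laced. The associated Dynkin diagram is a chain of 4 nodes with a fork of two nodes at one end (D_6), so the type is D_6 (the algebra so(12)).

D_6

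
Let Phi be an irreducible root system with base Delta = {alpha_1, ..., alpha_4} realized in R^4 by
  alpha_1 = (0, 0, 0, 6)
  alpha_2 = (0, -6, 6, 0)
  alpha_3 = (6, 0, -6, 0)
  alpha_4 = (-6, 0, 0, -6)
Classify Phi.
Compute the Cartan integers a_ij = 2(alpha_i, alpha_j)/(alpha_j, alpha_j); the resulting 4x4 Cartan matrix is
[[2, 0, 0, -1], [0, 2, -1, 0], [0, -1, 2, -1], [-2, 0, -1, 2]].
The roots have two lengths (squared-length ratio 2:1); the short ones are alpha_{1}. The associated Dynkin diagram is a chain of 4 nodes with a double edge at one end; the terminal node there is the unique short simple root (B_4), so the type is B_4 (the algebra so(9)).

B_4 (so(9))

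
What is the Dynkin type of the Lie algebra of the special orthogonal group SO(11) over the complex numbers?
This is so(11) with 11 odd, which has dimension 11(11-1)/2 = 55 and rank (11-1)/2 = 5. In the classification of classical Lie algebras, the orthogonal algebra so(2n+1) in an odd number of variables has type B_n; here n = 5, so the Dynkin diagram is a chain of 5 nodes with a double edge at one end; the terminal node there is the unique short simple root (B_5). Hence the type is B_5.

B5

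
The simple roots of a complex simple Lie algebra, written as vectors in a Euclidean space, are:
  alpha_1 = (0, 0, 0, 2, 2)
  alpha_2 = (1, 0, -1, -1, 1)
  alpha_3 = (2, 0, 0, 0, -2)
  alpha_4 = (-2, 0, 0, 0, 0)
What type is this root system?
F_4

Compute the Cartan integers a_ij = 2(alpha_i, alpha_j)/(alpha_j, alpha_j); the resulting 4x4 Cartan matrix is
[[2, 0, -1, 0], [0, 2, 0, -1], [-1, 0, 2, -2], [0, -1, -1, 2]].
The roots have two lengths (squared-length ratio 2:1); the short ones are alpha_{2,4}. The associated Dynkin diagram is a chain of 4 nodes with a double edge between the middle two (F_4), so the type is F_4.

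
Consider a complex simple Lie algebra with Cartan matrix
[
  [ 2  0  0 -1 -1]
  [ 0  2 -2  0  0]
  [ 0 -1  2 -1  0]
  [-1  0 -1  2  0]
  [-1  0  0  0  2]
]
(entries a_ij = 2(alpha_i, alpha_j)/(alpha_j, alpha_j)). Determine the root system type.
The matrix has rank 5 with 2's on the diagonal. Reading the off-diagonal entries as Dynkin edges (a single edge where a_ij = a_ji = -1; a double or triple edge where a_ij * a_ji = 2 or 3), the diagram is a chain of 5 nodes with a double edge at one end; the terminal node there is the unique long simple root (C_5). One simple-root ordering that puts it in standard form is (alpha_5, alpha_1, alpha_4, alpha_3, alpha_2). So the algebra is type C_5, i.e. sp(10).

type C_5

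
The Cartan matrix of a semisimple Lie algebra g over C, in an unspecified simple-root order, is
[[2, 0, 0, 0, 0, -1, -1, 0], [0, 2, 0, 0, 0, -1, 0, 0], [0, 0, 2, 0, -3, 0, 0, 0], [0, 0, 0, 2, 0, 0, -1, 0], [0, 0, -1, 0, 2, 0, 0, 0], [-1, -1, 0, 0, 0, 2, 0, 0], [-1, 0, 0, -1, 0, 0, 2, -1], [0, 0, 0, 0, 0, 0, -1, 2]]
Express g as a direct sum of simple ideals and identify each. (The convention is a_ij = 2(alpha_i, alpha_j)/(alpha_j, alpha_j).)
D_6 (so(12)) + G_2

The diagram associated to this matrix has two connected components: the simple roots {alpha_1, alpha_2, alpha_4, alpha_6, alpha_7, alpha_8} form a chain of 4 nodes with a fork of two nodes at one end (D_6), and {alpha_3, alpha_5} form two nodes joined by a triple edge (G_2). A semisimple Lie algebra decomposes uniquely as the direct sum of simple ideals, one per connected component of its Dynkin diagram, so g ≅ D_6 ⊕ G_2 (dimension 66 + 14 = 80).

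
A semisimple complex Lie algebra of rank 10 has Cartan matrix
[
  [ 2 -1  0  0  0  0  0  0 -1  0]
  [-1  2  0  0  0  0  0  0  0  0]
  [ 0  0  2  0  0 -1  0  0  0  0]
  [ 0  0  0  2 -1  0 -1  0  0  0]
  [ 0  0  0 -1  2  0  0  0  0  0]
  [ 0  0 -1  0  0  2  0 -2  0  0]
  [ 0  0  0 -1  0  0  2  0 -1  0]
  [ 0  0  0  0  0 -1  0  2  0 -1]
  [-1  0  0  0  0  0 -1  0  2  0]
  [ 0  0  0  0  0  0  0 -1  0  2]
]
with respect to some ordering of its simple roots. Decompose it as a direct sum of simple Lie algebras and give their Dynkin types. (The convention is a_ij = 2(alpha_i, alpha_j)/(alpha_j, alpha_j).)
A_6 (sl(7)) ⊕ F_4

The diagram associated to this matrix has two connected components: the simple roots {alpha_1, alpha_2, alpha_4, alpha_5, alpha_7, alpha_9} form a chain of 6 nodes with single edges (A_6), and {alpha_3, alpha_6, alpha_8, alpha_10} form a chain of 4 nodes with a double edge between the middle two (F_4). A semisimple Lie algebra decomposes uniquely as the direct sum of simple ideals, one per connected component of its Dynkin diagram, so g ≅ A_6 ⊕ F_4 (dimension 48 + 52 = 100).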